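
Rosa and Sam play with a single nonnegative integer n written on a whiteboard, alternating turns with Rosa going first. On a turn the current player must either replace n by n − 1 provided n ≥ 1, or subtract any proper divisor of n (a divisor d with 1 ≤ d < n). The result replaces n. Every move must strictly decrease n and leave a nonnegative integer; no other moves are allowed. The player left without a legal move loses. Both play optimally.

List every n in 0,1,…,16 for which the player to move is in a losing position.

Label each position W (a win for the player to move) or L (a loss). A position with no legal move is L; any other position is W exactly when some move reaches an L, and L when every move reaches a W.
n=0: no move → L
n=1: W (go to 0, an L position)
n=2: L (sole option 1(W) is W)
n=3: W (go to 2, an L position)
n=4: W (go to 2, an L position)
n=5: L (sole option 4(W) is W)
n=6: W (go to 5, an L position)
n=7: L (sole option 6(W) is W)
n=8: W (go to 7, an L position)
n=9: L (options 6(W), 8(W) are all W)
n=10: W (go to 5, an L position)
n=11: L (sole option 10(W) is W)
n=12: W (go to 9, an L position)
n=13: L (sole option 12(W) is W)
n=14: W (go to 7, an L position)
n=15: L (options 10(W), 12(W), 14(W) are all W)
n=16: W (go to 15, an L position)
The losing starting values of n are exactly the entries labelled L in this table (8 of them).

0, 2, 5, 7, 9, 11, 13, 15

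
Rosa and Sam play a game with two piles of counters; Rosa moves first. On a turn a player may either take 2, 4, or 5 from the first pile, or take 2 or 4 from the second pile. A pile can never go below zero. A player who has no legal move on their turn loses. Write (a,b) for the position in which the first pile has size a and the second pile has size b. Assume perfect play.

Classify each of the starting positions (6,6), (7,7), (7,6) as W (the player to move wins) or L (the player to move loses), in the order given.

(6,6): W, (7,7): L, (7,6): L

Compute win/loss labels from the base case upward. A position with no move is L. Any other position is W if it can reach an L in one move, else L.
No move ever increases a pile, so every position that can arise here has a ≤ 7 and b ≤ 7; it is enough to label the cells with 0 ≤ a ≤ 7 and 0 ≤ b ≤ 7.
Every move lowers a or b (never raises either), so fill the grid row by row in increasing a, and left to right within a row: each cell's successors are then already labelled.
      b=0  b=1  b=2  b=3  b=4  b=5  b=6  b=7
a=0:    L    L    W    W    W    W    L    L
a=1:    L    L    W    W    W    W    L    L
a=2:    W    W    L    L    W    W    W    W
a=3:    W    W    L    L    W    W    W    W
a=4:    W    W    W    W    L    L    W    W
a=5:    W    W    W    W    L    L    W    W
a=6:    W    W    W    W    W    W    W    W
a=7:    L    L    W    W    W    W    L    L
Cells with no legal move (terminal, hence L): (0,0), (0,1), (1,0), (1,1).
The remaining L cells, each justified by listing all of its moves:
(0,6): moves to (0,4)(W), (0,2)(W); every one is W ⇒ L
(0,7): moves to (0,5)(W), (0,3)(W); every one is W ⇒ L
(1,6): moves to (1,4)(W), (1,2)(W); every one is W ⇒ L
(1,7): moves to (1,5)(W), (1,3)(W); every one is W ⇒ L
(2,2): moves to (0,2)(W), (2,0)(W); every one is W ⇒ L
(2,3): moves to (0,3)(W), (2,1)(W); every one is W ⇒ L
(3,2): moves to (1,2)(W), (3,0)(W); every one is W ⇒ L
(3,3): moves to (1,3)(W), (3,1)(W); every one is W ⇒ L
(4,4): moves to (2,4)(W), (0,4)(W), (4,2)(W), (4,0)(W); every one is W ⇒ L
(4,5): moves to (2,5)(W), (0,5)(W), (4,3)(W), (4,1)(W); every one is W ⇒ L
(5,4): moves to (3,4)(W), (1,4)(W), (0,4)(W), (5,2)(W), (5,0)(W); every one is W ⇒ L
(5,5): moves to (3,5)(W), (1,5)(W), (0,5)(W), (5,3)(W), (5,1)(W); every one is W ⇒ L
(7,0): moves to (5,0)(W), (3,0)(W), (2,0)(W); every one is W ⇒ L
(7,1): moves to (5,1)(W), (3,1)(W), (2,1)(W); every one is W ⇒ L
(7,6): moves to (5,6)(W), (3,6)(W), (2,6)(W), (7,4)(W), (7,2)(W); every one is W ⇒ L
(7,7): moves to (5,7)(W), (3,7)(W), (2,7)(W), (7,5)(W), (7,3)(W); every one is W ⇒ L
Every other cell has at least one move into one of the L cells above, so it is W.
(6,6): the move to (1,6) reaches an L cell, so W
(7,7): one of the L cells justified above, so L
(7,6): one of the L cells justified above, so L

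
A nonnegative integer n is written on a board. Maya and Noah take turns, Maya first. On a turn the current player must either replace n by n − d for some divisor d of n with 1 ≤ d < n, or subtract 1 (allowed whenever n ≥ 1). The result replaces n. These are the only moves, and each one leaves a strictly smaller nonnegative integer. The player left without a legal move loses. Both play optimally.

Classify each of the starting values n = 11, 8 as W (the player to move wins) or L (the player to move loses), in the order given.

11: L, 8: W

Build the W/L table. Terminal = L. A non-terminal position is W if it has a move to some L; otherwise it is L.
n=0: no move → L
n=1: →0(L), so W
n=2: →1(W) only, which is W, so L
n=3: →2(L), so W
n=4: →2(L), so W
n=5: →4(W) only, which is W, so L
n=6: →5(L), so W
n=7: →6(W) only, which is W, so L
n=8: →7(L), so W
n=9: →6(W), 8(W) — all W, so L
n=10: →5(L), so W
n=11: →10(W) only, which is W, so L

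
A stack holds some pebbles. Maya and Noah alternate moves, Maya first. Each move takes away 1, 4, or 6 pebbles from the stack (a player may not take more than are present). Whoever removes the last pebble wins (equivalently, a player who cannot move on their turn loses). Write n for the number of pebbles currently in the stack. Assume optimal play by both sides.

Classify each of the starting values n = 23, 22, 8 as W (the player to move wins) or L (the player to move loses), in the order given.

Label each position W (a win for the player to move) or L (a loss). A position with no legal move is L; any other position is W exactly when some move reaches an L, and L when every move reaches a W.
n=0: no move → L
n=1: W (go to 0, an L position)
n=2: L (sole option 1(W) is W)
n=3: W (go to 2, an L position)
n=4: W (go to 0, an L position)
n=5: L (options 4(W), 1(W) are all W)
n=6: W (go to 5, an L position)
n=7: L (options 6(W), 3(W), 1(W) are all W)
n=8: W (go to 7, an L position)
n=9: W (go to 5, an L position)
n=10: L (options 9(W), 6(W), 4(W) are all W)
n=11: W (go to 10, an L position)
n=12: L (options 11(W), 8(W), 6(W) are all W)
n=13: W (go to 12, an L position)
n=14: W (go to 10, an L position)
n=15: L (options 14(W), 11(W), 9(W) are all W)
n=16: W (go to 15, an L position)
n=17: L (options 16(W), 13(W), 11(W) are all W)
n=18: W (go to 17, an L position)
n=19: W (go to 15, an L position)
n=20: L (options 19(W), 16(W), 14(W) are all W)
n=21: W (go to 20, an L position)
n=22: L (options 21(W), 18(W), 16(W) are all W)
n=23: W (go to 22, an L position)

23: W, 22: L, 8: W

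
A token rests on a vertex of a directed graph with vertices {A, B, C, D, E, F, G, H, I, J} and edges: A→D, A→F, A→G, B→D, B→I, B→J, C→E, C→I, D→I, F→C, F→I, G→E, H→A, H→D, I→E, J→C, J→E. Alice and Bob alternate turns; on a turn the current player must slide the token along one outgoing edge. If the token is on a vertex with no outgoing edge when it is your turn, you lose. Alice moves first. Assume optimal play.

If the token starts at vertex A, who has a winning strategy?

Classify positions by backward induction: terminal positions (no move available) are L. From any other position, the mover wins iff some move reaches an L.
Every edge goes from a vertex to one that appears earlier in the order E, I, C, D, F, J, G, B, A, H, so processing vertices in that order labels each vertex after all of its successors.
E: no outgoing edge → L
I: reaches L-position E → W
C: reaches L-position E → W
D: only reaches I(W), which is W → L
F: only reaches C(W), I(W), all W → L
J: reaches L-position E → W
G: reaches L-position E → W
B: reaches L-position D → W
A: reaches L-position F → W
H: reaches L-position D → W
From A Alice can move to F, reaching an L position.

Alice wins.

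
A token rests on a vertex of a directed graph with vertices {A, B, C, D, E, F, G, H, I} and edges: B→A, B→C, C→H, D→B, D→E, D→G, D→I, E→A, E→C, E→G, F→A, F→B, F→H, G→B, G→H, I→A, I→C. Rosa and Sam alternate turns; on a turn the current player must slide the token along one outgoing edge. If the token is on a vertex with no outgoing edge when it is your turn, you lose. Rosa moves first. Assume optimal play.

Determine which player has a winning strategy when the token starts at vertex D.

Sam wins.

Classify positions by backward induction: terminal positions (no move available) are L. From any other position, the mover wins iff some move reaches an L.
Every edge goes from a vertex to one that appears earlier in the order A, H, C, B, F, G, I, E, D, so processing vertices in that order labels each vertex after all of its successors.
A: no outgoing edge → L
H: no outgoing edge → L
C: can move to H, which is L ⇒ W
B: can move to A, which is L ⇒ W
F: can move to H, which is L ⇒ W
G: can move to H, which is L ⇒ W
I: can move to A, which is L ⇒ W
E: can move to A, which is L ⇒ W
D: moves to E(W), I(W), G(W), B(W); every one is W ⇒ L
The starting position D is L: whatever Rosa does, the opponent receives a W position.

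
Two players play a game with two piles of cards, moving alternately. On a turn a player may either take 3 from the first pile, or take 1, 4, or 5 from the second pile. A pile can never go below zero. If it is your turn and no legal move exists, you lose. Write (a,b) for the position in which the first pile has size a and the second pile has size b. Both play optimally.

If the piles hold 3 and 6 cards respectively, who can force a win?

The first player wins.

Positions with no move are L. A position that does have a move is losing for the player to move precisely when every available move leads to a winning position for the opponent. Fill in the labels:
No move ever increases a pile, so every position that can arise here has a ≤ 3 and b ≤ 6; it is enough to label the cells with 0 ≤ a ≤ 3 and 0 ≤ b ≤ 6.
Every move lowers a or b (never raises either), so fill the grid row by row in increasing a, and left to right within a row: each cell's successors are then already labelled.
      b=0  b=1  b=2  b=3  b=4  b=5  b=6
a=0:    L    W    L    W    W    W    W
a=1:    L    W    L    W    W    W    W
a=2:    L    W    L    W    W    W    W
a=3:    W    L    W    L    W    W    W
Cells with no legal move (terminal, hence L): (0,0), (1,0), (2,0).
The remaining L cells, each justified by listing all of its moves:
(0,2): →(0,1)(W) only, which is W, so L
(1,2): →(1,1)(W) only, which is W, so L
(2,2): →(2,1)(W) only, which is W, so L
(3,1): →(0,1)(W), (3,0)(W) — all W, so L
(3,3): →(0,3)(W), (3,2)(W) — all W, so L
Every other cell has at least one move into one of the L cells above, so it is W.
The starting position (3,6) is W: the player to move should move to (3,1), handing over an L position.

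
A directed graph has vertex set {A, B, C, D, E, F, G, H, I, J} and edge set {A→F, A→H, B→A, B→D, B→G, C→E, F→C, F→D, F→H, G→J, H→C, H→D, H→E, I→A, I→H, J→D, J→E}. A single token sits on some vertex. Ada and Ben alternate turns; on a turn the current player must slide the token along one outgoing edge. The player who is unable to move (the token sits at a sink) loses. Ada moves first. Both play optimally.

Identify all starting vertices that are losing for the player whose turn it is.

A, D, E, G

Positions with no move are L. A position that does have a move is losing for the player to move precisely when every available move leads to a winning position for the opponent. Fill in the labels:
Every edge goes from a vertex to one that appears earlier in the order D, E, C, H, F, A, J, I, G, B, so processing vertices in that order labels each vertex after all of its successors.
D: no outgoing edge → L
E: no outgoing edge → L
C: can move to E, which is L ⇒ W
H: can move to E, which is L ⇒ W
F: can move to D, which is L ⇒ W
A: moves to F(W), H(W); every one is W ⇒ L
J: can move to E, which is L ⇒ W
I: can move to A, which is L ⇒ W
G: the only move is to J(W), a W ⇒ L
B: can move to G, which is L ⇒ W
The losing starting vertices are exactly the entries labelled L in this table (4 of them).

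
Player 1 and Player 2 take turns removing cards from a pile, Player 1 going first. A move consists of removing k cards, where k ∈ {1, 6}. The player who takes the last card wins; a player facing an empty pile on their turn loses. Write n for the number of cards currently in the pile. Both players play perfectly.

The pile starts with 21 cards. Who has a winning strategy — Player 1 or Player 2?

Build the W/L table. Terminal = L. A non-terminal position is W if it has a move to some L; otherwise it is L.
n=0: no move → L
n=1: can move to 0, which is L ⇒ W
n=2: the only move is to 1(W), a W ⇒ L
n=3: can move to 2, which is L ⇒ W
n=4: the only move is to 3(W), a W ⇒ L
n=5: can move to 4, which is L ⇒ W
n=6: can move to 0, which is L ⇒ W
n=7: moves to 6(W), 1(W); every one is W ⇒ L
n=8: can move to 7, which is L ⇒ W
n=9: moves to 8(W), 3(W); every one is W ⇒ L
n=10: can move to 9, which is L ⇒ W
n=11: moves to 10(W), 5(W); every one is W ⇒ L
n=12: can move to 11, which is L ⇒ W
n=13: can move to 7, which is L ⇒ W
n=14: moves to 13(W), 8(W); every one is W ⇒ L
n=15: can move to 14, which is L ⇒ W
n=16: moves to 15(W), 10(W); every one is W ⇒ L
n=17: can move to 16, which is L ⇒ W
n=18: moves to 17(W), 12(W); every one is W ⇒ L
n=19: can move to 18, which is L ⇒ W
n=20: can move to 14, which is L ⇒ W
n=21: moves to 20(W), 15(W); every one is W ⇒ L
The starting position 21 is L: whatever Player 1 does, the opponent receives a W position.

Player 2 wins.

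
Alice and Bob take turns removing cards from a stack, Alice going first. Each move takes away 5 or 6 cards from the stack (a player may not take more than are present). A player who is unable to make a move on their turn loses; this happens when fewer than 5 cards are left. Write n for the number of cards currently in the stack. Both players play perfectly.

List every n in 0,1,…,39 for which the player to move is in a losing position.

0, 1, 2, 3, 4, 11, 12, 13, 14, 15, 22, 23, 24, 25, 26, 33, 34, 35, 36, 37

Build the W/L table. Terminal = L. A non-terminal position is W if it has a move to some L; otherwise it is L.
n=0: no move → L
n=1: no move → L
n=2: no move → L
n=3: no move → L
n=4: no move → L
n=5: W (go to 0, an L position)
n=6: W (go to 1, an L position)
n=7: W (go to 2, an L position)
n=8: W (go to 3, an L position)
n=9: W (go to 4, an L position)
n=10: W (go to 4, an L position)
n=11: L (options 6(W), 5(W) are all W)
n=12: L (options 7(W), 6(W) are all W)
n=13: L (options 8(W), 7(W) are all W)
n=14: L (options 9(W), 8(W) are all W)
n=15: L (options 10(W), 9(W) are all W)
n=16: W (go to 11, an L position)
n=17: W (go to 12, an L position)
n=18: W (go to 13, an L position)
n=19: W (go to 14, an L position)
n=20: W (go to 15, an L position)
n=21: W (go to 15, an L position)
n=22: L (options 17(W), 16(W) are all W)
n=23: L (options 18(W), 17(W) are all W)
n=24: L (options 19(W), 18(W) are all W)
n=25: L (options 20(W), 19(W) are all W)
n=26: L (options 21(W), 20(W) are all W)
n=27: W (go to 22, an L position)
n=28: W (go to 23, an L position)
n=29: W (go to 24, an L position)
n=30: W (go to 25, an L position)
n=31: W (go to 26, an L position)
n=32: W (go to 26, an L position)
n=33: L (options 28(W), 27(W) are all W)
n=34: L (options 29(W), 28(W) are all W)
n=35: L (options 30(W), 29(W) are all W)
n=36: L (options 31(W), 30(W) are all W)
n=37: L (options 32(W), 31(W) are all W)
n=38: W (go to 33, an L position)
n=39: W (go to 34, an L position)
Reading off the rows marked L gives the requested list; there are 20 such values of n.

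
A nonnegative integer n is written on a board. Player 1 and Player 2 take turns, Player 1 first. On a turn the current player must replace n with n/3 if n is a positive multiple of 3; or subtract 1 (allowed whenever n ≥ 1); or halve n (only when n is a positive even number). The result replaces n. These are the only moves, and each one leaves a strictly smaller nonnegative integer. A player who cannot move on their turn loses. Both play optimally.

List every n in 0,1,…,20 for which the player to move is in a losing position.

Build the W/L table. Terminal = L. A non-terminal position is W if it has a move to some L; otherwise it is L.
n=0: no move → L
n=1: →0(L), so W
n=2: →1(W) only, which is W, so L
n=3: →2(L), so W
n=4: →2(L), so W
n=5: →4(W) only, which is W, so L
n=6: →2(L), so W
n=7: →6(W) only, which is W, so L
n=8: →7(L), so W
n=9: →3(W), 8(W) — all W, so L
n=10: →5(L), so W
n=11: →10(W) only, which is W, so L
n=12: →11(L), so W
n=13: →12(W) only, which is W, so L
n=14: →7(L), so W
n=15: →5(L), so W
n=16: →8(W), 15(W) — all W, so L
n=17: →16(L), so W
n=18: →9(L), so W
n=19: →18(W) only, which is W, so L
n=20: →19(L), so W
Reading off the rows marked L gives the requested list; there are 9 such values of n.

0, 2, 5, 7, 9, 11, 13, 16, 19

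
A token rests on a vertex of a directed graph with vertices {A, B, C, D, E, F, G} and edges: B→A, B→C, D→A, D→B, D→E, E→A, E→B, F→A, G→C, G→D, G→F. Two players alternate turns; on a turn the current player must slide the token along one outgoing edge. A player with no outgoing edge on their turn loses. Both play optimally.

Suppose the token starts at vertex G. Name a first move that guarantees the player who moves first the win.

Compute win/loss labels from the base case upward. A position with no move is L. Any other position is W if it can reach an L in one move, else L.
Every edge goes from a vertex to one that appears earlier in the order A, C, B, E, F, D, G, so processing vertices in that order labels each vertex after all of its successors.
A: no outgoing edge → L
C: no outgoing edge → L
B: reaches L-position C → W
E: reaches L-position A → W
F: reaches L-position A → W
D: reaches L-position A → W
G: reaches L-position C → W
From G, the L positions reachable in one move are: C.

Move to C.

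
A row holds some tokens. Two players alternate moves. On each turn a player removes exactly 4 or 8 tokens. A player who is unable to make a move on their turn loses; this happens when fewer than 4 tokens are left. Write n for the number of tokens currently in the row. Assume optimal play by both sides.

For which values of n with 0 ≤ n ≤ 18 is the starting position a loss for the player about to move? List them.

Positions with no move are L. A position that does have a move is losing for the player to move precisely when every available move leads to a winning position for the opponent. Fill in the labels:
n=0: no move → L
n=1: no move → L
n=2: no move → L
n=3: no move → L
n=4: W (go to 0, an L position)
n=5: W (go to 1, an L position)
n=6: W (go to 2, an L position)
n=7: W (go to 3, an L position)
n=8: W (go to 0, an L position)
n=9: W (go to 1, an L position)
n=10: W (go to 2, an L position)
n=11: W (go to 3, an L position)
n=12: L (options 8(W), 4(W) are all W)
n=13: L (options 9(W), 5(W) are all W)
n=14: L (options 10(W), 6(W) are all W)
n=15: L (options 11(W), 7(W) are all W)
n=16: W (go to 12, an L position)
n=17: W (go to 13, an L position)
n=18: W (go to 14, an L position)
The losing starting values of n are exactly the entries labelled L in this table (8 of them).

0, 1, 2, 3, 12, 13, 14, 15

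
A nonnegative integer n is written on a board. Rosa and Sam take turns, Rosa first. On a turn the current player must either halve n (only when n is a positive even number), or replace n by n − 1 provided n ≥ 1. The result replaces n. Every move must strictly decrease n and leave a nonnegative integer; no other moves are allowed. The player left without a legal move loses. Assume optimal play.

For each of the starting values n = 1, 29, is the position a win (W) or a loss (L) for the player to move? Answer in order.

Positions with no move are L. A position that does have a move is losing for the player to move precisely when every available move leads to a winning position for the opponent. Fill in the labels:
n=0: no move → L
n=1: reaches L-position 0 → W
n=2: only reaches 1(W), which is W → L
n=3: reaches L-position 2 → W
n=4: reaches L-position 2 → W
n=5: only reaches 4(W), which is W → L
n=6: reaches L-position 5 → W
n=7: only reaches 6(W), which is W → L
n=8: reaches L-position 7 → W
n=9: only reaches 8(W), which is W → L
n=10: reaches L-position 5 → W
n=11: only reaches 10(W), which is W → L
n=12: reaches L-position 11 → W
n=13: only reaches 12(W), which is W → L
n=14: reaches L-position 7 → W
n=15: only reaches 14(W), which is W → L
n=16: reaches L-position 15 → W
n=17: only reaches 16(W), which is W → L
n=18: reaches L-position 9 → W
n=19: only reaches 18(W), which is W → L
n=20: reaches L-position 19 → W
n=21: only reaches 20(W), which is W → L
n=22: reaches L-position 11 → W
n=23: only reaches 22(W), which is W → L
n=24: reaches L-position 23 → W
n=25: only reaches 24(W), which is W → L
n=26: reaches L-position 13 → W
n=27: only reaches 26(W), which is W → L
n=28: reaches L-position 27 → W
n=29: only reaches 28(W), which is W → L

1: W, 29: L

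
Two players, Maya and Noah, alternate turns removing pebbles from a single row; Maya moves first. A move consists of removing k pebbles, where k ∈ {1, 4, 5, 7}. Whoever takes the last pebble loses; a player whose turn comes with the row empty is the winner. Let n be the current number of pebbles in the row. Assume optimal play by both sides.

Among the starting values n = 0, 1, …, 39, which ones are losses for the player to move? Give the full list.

1, 3, 9, 11, 17, 19, 25, 27, 33, 35

Build the W/L table. Terminal = W. A non-terminal position is W if it has a move to some L; otherwise it is L.
n=0: no move; the opponent has just taken the last pebble and therefore loses → W
n=1: the only move is to 0(W), a W ⇒ L
n=2: can move to 1, which is L ⇒ W
n=3: the only move is to 2(W), a W ⇒ L
n=4: can move to 3, which is L ⇒ W
n=5: can move to 1, which is L ⇒ W
n=6: can move to 1, which is L ⇒ W
n=7: can move to 3, which is L ⇒ W
n=8: can move to 3, which is L ⇒ W
n=9: moves to 8(W), 5(W), 4(W), 2(W); every one is W ⇒ L
n=10: can move to 9, which is L ⇒ W
n=11: moves to 10(W), 7(W), 6(W), 4(W); every one is W ⇒ L
n=12: can move to 11, which is L ⇒ W
n=13: can move to 9, which is L ⇒ W
n=14: can move to 9, which is L ⇒ W
n=15: can move to 11, which is L ⇒ W
n=16: can move to 11, which is L ⇒ W
n=17: moves to 16(W), 13(W), 12(W), 10(W); every one is W ⇒ L
n=18: can move to 17, which is L ⇒ W
n=19: moves to 18(W), 15(W), 14(W), 12(W); every one is W ⇒ L
n=20: can move to 19, which is L ⇒ W
n=21: can move to 17, which is L ⇒ W
n=22: can move to 17, which is L ⇒ W
n=23: can move to 19, which is L ⇒ W
n=24: can move to 19, which is L ⇒ W
n=25: moves to 24(W), 21(W), 20(W), 18(W); every one is W ⇒ L
n=26: can move to 25, which is L ⇒ W
n=27: moves to 26(W), 23(W), 22(W), 20(W); every one is W ⇒ L
n=28: can move to 27, which is L ⇒ W
n=29: can move to 25, which is L ⇒ W
n=30: can move to 25, which is L ⇒ W
n=31: can move to 27, which is L ⇒ W
n=32: can move to 27, which is L ⇒ W
n=33: moves to 32(W), 29(W), 28(W), 26(W); every one is W ⇒ L
n=34: can move to 33, which is L ⇒ W
n=35: moves to 34(W), 31(W), 30(W), 28(W); every one is W ⇒ L
n=36: can move to 35, which is L ⇒ W
n=37: can move to 33, which is L ⇒ W
n=38: can move to 33, which is L ⇒ W
n=39: can move to 35, which is L ⇒ W
The losing starting values of n are exactly the entries labelled L in this table (10 of them).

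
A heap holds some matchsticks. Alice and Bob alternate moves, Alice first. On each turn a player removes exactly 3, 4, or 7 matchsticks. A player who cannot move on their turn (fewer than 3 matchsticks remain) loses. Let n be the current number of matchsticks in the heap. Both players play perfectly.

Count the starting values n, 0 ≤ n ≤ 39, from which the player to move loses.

12

Classify positions by backward induction: terminal positions (no move available) are L. From any other position, the mover wins iff some move reaches an L.
n=0: no move → L
n=1: no move → L
n=2: no move → L
n=3: →0(L), so W
n=4: →1(L), so W
n=5: →2(L), so W
n=6: →2(L), so W
n=7: →0(L), so W
n=8: →1(L), so W
n=9: →2(L), so W
n=10: →7(W), 6(W), 3(W) — all W, so L
n=11: →8(W), 7(W), 4(W) — all W, so L
n=12: →9(W), 8(W), 5(W) — all W, so L
n=13: →10(L), so W
n=14: →11(L), so W
n=15: →12(L), so W
n=16: →12(L), so W
n=17: →10(L), so W
n=18: →11(L), so W
n=19: →12(L), so W
n=20: →17(W), 16(W), 13(W) — all W, so L
n=21: →18(W), 17(W), 14(W) — all W, so L
n=22: →19(W), 18(W), 15(W) — all W, so L
n=23: →20(L), so W
n=24: →21(L), so W
n=25: →22(L), so W
n=26: →22(L), so W
n=27: →20(L), so W
n=28: →21(L), so W
n=29: →22(L), so W
n=30: →27(W), 26(W), 23(W) — all W, so L
n=31: →28(W), 27(W), 24(W) — all W, so L
n=32: →29(W), 28(W), 25(W) — all W, so L
n=33: →30(L), so W
n=34: →31(L), so W
n=35: →32(L), so W
n=36: →32(L), so W
n=37: →30(L), so W
n=38: →31(L), so W
n=39: →32(L), so W
L entries with 0 ≤ n ≤ 39: n = 0, 1, 2, 10, 11, 12, 20, 21, 22, 30, 31, 32; that makes 12.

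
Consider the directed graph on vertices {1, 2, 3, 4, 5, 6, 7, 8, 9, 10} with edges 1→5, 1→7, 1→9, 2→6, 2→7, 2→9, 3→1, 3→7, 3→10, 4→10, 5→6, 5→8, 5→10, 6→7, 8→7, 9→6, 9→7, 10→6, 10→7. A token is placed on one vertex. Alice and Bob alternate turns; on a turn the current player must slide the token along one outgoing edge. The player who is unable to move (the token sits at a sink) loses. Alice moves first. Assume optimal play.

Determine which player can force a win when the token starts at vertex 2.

Alice wins.

Build the W/L table. Terminal = L. A non-terminal position is W if it has a move to some L; otherwise it is L.
Every edge goes from a vertex to one that appears earlier in the order 7, 6, 9, 10, 8, 5, 2, 1, 3, 4, so processing vertices in that order labels each vertex after all of its successors.
7: no outgoing edge → L
6: →7(L), so W
9: →7(L), so W
10: →7(L), so W
8: →7(L), so W
5: →8(W), 10(W), 6(W) — all W, so L
2: →7(L), so W
1: →5(L), so W
3: →7(L), so W
4: →10(W) only, which is W, so L
From 2 Alice can move to 7, reaching an L position.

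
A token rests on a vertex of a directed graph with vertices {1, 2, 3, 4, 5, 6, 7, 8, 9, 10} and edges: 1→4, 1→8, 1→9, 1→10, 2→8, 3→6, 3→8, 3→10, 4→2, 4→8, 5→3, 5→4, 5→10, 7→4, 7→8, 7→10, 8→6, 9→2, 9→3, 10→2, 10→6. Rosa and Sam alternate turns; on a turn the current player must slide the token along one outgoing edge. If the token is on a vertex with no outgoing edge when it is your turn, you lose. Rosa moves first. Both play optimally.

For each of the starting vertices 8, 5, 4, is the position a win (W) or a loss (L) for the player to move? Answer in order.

8: W, 5: L, 4: W

Positions with no move are L. A position that does have a move is losing for the player to move precisely when every available move leads to a winning position for the opponent. Fill in the labels:
Every edge goes from a vertex to one that appears earlier in the order 6, 8, 2, 10, 3, 9, 4, 1, 7, 5, so processing vertices in that order labels each vertex after all of its successors.
6: no outgoing edge → L
8: W (go to 6, an L position)
2: L (sole option 8(W) is W)
10: W (go to 2, an L position)
3: W (go to 6, an L position)
9: W (go to 2, an L position)
4: W (go to 2, an L position)
1: L (options 4(W), 9(W), 10(W), 8(W) are all W)
7: L (options 4(W), 10(W), 8(W) are all W)
5: L (options 4(W), 3(W), 10(W) are all W)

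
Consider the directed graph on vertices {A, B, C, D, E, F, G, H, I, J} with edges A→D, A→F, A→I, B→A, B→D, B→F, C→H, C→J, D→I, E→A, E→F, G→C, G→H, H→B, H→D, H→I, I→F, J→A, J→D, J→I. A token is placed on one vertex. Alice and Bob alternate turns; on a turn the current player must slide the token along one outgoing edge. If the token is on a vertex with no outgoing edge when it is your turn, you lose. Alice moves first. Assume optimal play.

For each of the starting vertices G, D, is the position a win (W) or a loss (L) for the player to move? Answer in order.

G: W, D: L

Build the W/L table. Terminal = L. A non-terminal position is W if it has a move to some L; otherwise it is L.
Every edge goes from a vertex to one that appears earlier in the order F, I, D, A, J, B, H, C, E, G, so processing vertices in that order labels each vertex after all of its successors.
F: no outgoing edge → L
I: can move to F, which is L ⇒ W
D: the only move is to I(W), a W ⇒ L
A: can move to D, which is L ⇒ W
J: can move to D, which is L ⇒ W
B: can move to D, which is L ⇒ W
H: can move to D, which is L ⇒ W
C: moves to H(W), J(W); every one is W ⇒ L
E: can move to F, which is L ⇒ W
G: can move to C, which is L ⇒ W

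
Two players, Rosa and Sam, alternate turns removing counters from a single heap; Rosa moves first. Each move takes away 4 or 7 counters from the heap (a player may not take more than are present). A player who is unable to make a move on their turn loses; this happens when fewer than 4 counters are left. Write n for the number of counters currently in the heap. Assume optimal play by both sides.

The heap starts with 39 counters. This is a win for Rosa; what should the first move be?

Compute win/loss labels from the base case upward. A position with no move is L. Any other position is W if it can reach an L in one move, else L.
n=0: no move → L
n=1: no move → L
n=2: no move → L
n=3: no move → L
n=4: can move to 0, which is L ⇒ W
n=5: can move to 1, which is L ⇒ W
n=6: can move to 2, which is L ⇒ W
n=7: can move to 3, which is L ⇒ W
n=8: can move to 1, which is L ⇒ W
n=9: can move to 2, which is L ⇒ W
n=10: can move to 3, which is L ⇒ W
n=11: moves to 7(W), 4(W); every one is W ⇒ L
n=12: moves to 8(W), 5(W); every one is W ⇒ L
n=13: moves to 9(W), 6(W); every one is W ⇒ L
n=14: moves to 10(W), 7(W); every one is W ⇒ L
n=15: can move to 11, which is L ⇒ W
n=16: can move to 12, which is L ⇒ W
n=17: can move to 13, which is L ⇒ W
n=18: can move to 14, which is L ⇒ W
n=19: can move to 12, which is L ⇒ W
n=20: can move to 13, which is L ⇒ W
n=21: can move to 14, which is L ⇒ W
n=22: moves to 18(W), 15(W); every one is W ⇒ L
n=23: moves to 19(W), 16(W); every one is W ⇒ L
n=24: moves to 20(W), 17(W); every one is W ⇒ L
n=25: moves to 21(W), 18(W); every one is W ⇒ L
n=26: can move to 22, which is L ⇒ W
n=27: can move to 23, which is L ⇒ W
n=28: can move to 24, which is L ⇒ W
n=29: can move to 25, which is L ⇒ W
n=30: can move to 23, which is L ⇒ W
n=31: can move to 24, which is L ⇒ W
n=32: can move to 25, which is L ⇒ W
n=33: moves to 29(W), 26(W); every one is W ⇒ L
n=34: moves to 30(W), 27(W); every one is W ⇒ L
n=35: moves to 31(W), 28(W); every one is W ⇒ L
n=36: moves to 32(W), 29(W); every one is W ⇒ L
n=37: can move to 33, which is L ⇒ W
n=38: can move to 34, which is L ⇒ W
n=39: can move to 35, which is L ⇒ W
From 39, the L positions reachable in one move are: 35.

Remove 4, leaving 35.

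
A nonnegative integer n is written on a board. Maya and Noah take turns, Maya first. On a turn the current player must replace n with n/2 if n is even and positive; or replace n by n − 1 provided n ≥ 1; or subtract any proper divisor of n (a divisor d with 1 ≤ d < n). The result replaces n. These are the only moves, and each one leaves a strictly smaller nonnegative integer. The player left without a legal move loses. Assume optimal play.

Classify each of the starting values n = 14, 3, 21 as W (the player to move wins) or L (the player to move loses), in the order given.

Build the W/L table. Terminal = L. A non-terminal position is W if it has a move to some L; otherwise it is L.
n=0: no move → L
n=1: →0(L), so W
n=2: →1(W) only, which is W, so L
n=3: →2(L), so W
n=4: →2(L), so W
n=5: →4(W) only, which is W, so L
n=6: →5(L), so W
n=7: →6(W) only, which is W, so L
n=8: →7(L), so W
n=9: →6(W), 8(W) — all W, so L
n=10: →5(L), so W
n=11: →10(W) only, which is W, so L
n=12: →9(L), so W
n=13: →12(W) only, which is W, so L
n=14: →7(L), so W
n=15: →10(W), 12(W), 14(W) — all W, so L
n=16: →15(L), so W
n=17: →16(W) only, which is W, so L
n=18: →9(L), so W
n=19: →18(W) only, which is W, so L
n=20: →15(L), so W
n=21: →14(W), 18(W), 20(W) — all W, so L

14: W, 3: W, 21: L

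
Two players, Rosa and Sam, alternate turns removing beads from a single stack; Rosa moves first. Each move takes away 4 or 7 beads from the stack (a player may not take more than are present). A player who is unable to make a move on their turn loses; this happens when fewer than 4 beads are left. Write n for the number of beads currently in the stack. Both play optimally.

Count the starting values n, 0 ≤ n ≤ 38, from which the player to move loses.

16

Label each position W (a win for the player to move) or L (a loss). A position with no legal move is L; any other position is W exactly when some move reaches an L, and L when every move reaches a W.
n=0: no move → L
n=1: no move → L
n=2: no move → L
n=3: no move → L
n=4: W (go to 0, an L position)
n=5: W (go to 1, an L position)
n=6: W (go to 2, an L position)
n=7: W (go to 3, an L position)
n=8: W (go to 1, an L position)
n=9: W (go to 2, an L position)
n=10: W (go to 3, an L position)
n=11: L (options 7(W), 4(W) are all W)
n=12: L (options 8(W), 5(W) are all W)
n=13: L (options 9(W), 6(W) are all W)
n=14: L (options 10(W), 7(W) are all W)
n=15: W (go to 11, an L position)
n=16: W (go to 12, an L position)
n=17: W (go to 13, an L position)
n=18: W (go to 14, an L position)
n=19: W (go to 12, an L position)
n=20: W (go to 13, an L position)
n=21: W (go to 14, an L position)
n=22: L (options 18(W), 15(W) are all W)
n=23: L (options 19(W), 16(W) are all W)
n=24: L (options 20(W), 17(W) are all W)
n=25: L (options 21(W), 18(W) are all W)
n=26: W (go to 22, an L position)
n=27: W (go to 23, an L position)
n=28: W (go to 24, an L position)
n=29: W (go to 25, an L position)
n=30: W (go to 23, an L position)
n=31: W (go to 24, an L position)
n=32: W (go to 25, an L position)
n=33: L (options 29(W), 26(W) are all W)
n=34: L (options 30(W), 27(W) are all W)
n=35: L (options 31(W), 28(W) are all W)
n=36: L (options 32(W), 29(W) are all W)
n=37: W (go to 33, an L position)
n=38: W (go to 34, an L position)
L entries with 0 ≤ n ≤ 38: n = 0, 1, 2, 3, 11, 12, 13, 14, 22, 23, 24, 25, 33, 34, 35, 36; that makes 16.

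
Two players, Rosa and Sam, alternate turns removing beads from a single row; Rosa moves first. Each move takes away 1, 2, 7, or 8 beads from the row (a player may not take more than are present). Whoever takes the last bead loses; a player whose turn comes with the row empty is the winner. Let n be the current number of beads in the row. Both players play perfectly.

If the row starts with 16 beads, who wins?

Sam wins.

Use the standard recursion: the mover wins at a terminal position; elsewhere, the mover wins exactly when some move hands the opponent an L position.
n=0: no move; the opponent has just taken the last bead and therefore loses → W
n=1: only reaches 0(W), which is W → L
n=2: reaches L-position 1 → W
n=3: reaches L-position 1 → W
n=4: only reaches 3(W), 2(W), all W → L
n=5: reaches L-position 4 → W
n=6: reaches L-position 4 → W
n=7: only reaches 6(W), 5(W), 0(W), all W → L
n=8: reaches L-position 7 → W
n=9: reaches L-position 7 → W
n=10: only reaches 9(W), 8(W), 3(W), 2(W), all W → L
n=11: reaches L-position 10 → W
n=12: reaches L-position 10 → W
n=13: only reaches 12(W), 11(W), 6(W), 5(W), all W → L
n=14: reaches L-position 13 → W
n=15: reaches L-position 13 → W
n=16: only reaches 15(W), 14(W), 9(W), 8(W), all W → L
Every move from 16 reaches a W position, so the mover loses.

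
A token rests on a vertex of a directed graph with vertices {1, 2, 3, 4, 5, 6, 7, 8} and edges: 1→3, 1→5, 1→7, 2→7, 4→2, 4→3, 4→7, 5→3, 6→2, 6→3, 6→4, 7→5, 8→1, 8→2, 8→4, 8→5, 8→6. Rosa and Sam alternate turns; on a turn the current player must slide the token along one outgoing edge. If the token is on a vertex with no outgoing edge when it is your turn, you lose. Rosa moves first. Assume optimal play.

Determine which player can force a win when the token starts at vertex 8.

Sam wins.

Compute win/loss labels from the base case upward. A position with no move is L. Any other position is W if it can reach an L in one move, else L.
Every edge goes from a vertex to one that appears earlier in the order 3, 5, 7, 2, 4, 6, 1, 8, so processing vertices in that order labels each vertex after all of its successors.
3: no outgoing edge → L
5: reaches L-position 3 → W
7: only reaches 5(W), which is W → L
2: reaches L-position 7 → W
4: reaches L-position 7 → W
6: reaches L-position 3 → W
1: reaches L-position 7 → W
8: only reaches 1(W), 6(W), 4(W), 2(W), 5(W), all W → L
The starting position 8 is L: whatever Rosa does, the opponent receives a W position.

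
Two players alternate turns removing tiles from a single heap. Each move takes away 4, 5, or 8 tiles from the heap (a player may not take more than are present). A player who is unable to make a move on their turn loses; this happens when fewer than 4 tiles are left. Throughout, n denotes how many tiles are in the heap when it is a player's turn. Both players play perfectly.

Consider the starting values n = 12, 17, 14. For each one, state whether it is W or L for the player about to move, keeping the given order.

Positions with no move are L. A position that does have a move is losing for the player to move precisely when every available move leads to a winning position for the opponent. Fill in the labels:
n=0: no move → L
n=1: no move → L
n=2: no move → L
n=3: no move → L
n=4: →0(L), so W
n=5: →1(L), so W
n=6: →2(L), so W
n=7: →3(L), so W
n=8: →3(L), so W
n=9: →1(L), so W
n=10: →2(L), so W
n=11: →3(L), so W
n=12: →8(W), 7(W), 4(W) — all W, so L
n=13: →9(W), 8(W), 5(W) — all W, so L
n=14: →10(W), 9(W), 6(W) — all W, so L
n=15: →11(W), 10(W), 7(W) — all W, so L
n=16: →12(L), so W
n=17: →13(L), so W

12: L, 17: W, 14: L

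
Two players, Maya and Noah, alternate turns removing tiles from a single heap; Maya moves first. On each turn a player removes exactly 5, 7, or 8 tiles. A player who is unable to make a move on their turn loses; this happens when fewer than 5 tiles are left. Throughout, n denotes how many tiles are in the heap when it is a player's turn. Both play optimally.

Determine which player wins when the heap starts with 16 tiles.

Noah wins.

Build the W/L table. Terminal = L. A non-terminal position is W if it has a move to some L; otherwise it is L.
n=0: no move → L
n=1: no move → L
n=2: no move → L
n=3: no move → L
n=4: no move → L
n=5: →0(L), so W
n=6: →1(L), so W
n=7: →2(L), so W
n=8: →3(L), so W
n=9: →4(L), so W
n=10: →3(L), so W
n=11: →4(L), so W
n=12: →4(L), so W
n=13: →8(W), 6(W), 5(W) — all W, so L
n=14: →9(W), 7(W), 6(W) — all W, so L
n=15: →10(W), 8(W), 7(W) — all W, so L
n=16: →11(W), 9(W), 8(W) — all W, so L
Every move from 16 reaches a W position, so the mover loses.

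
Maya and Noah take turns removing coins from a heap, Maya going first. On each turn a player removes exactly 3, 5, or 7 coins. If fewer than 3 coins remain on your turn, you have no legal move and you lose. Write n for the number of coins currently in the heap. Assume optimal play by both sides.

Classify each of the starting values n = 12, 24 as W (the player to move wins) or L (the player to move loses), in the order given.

Label each position W (a win for the player to move) or L (a loss). A position with no legal move is L; any other position is W exactly when some move reaches an L, and L when every move reaches a W.
n=0: no move → L
n=1: no move → L
n=2: no move → L
n=3: reaches L-position 0 → W
n=4: reaches L-position 1 → W
n=5: reaches L-position 2 → W
n=6: reaches L-position 1 → W
n=7: reaches L-position 2 → W
n=8: reaches L-position 1 → W
n=9: reaches L-position 2 → W
n=10: only reaches 7(W), 5(W), 3(W), all W → L
n=11: only reaches 8(W), 6(W), 4(W), all W → L
n=12: only reaches 9(W), 7(W), 5(W), all W → L
n=13: reaches L-position 10 → W
n=14: reaches L-position 11 → W
n=15: reaches L-position 12 → W
n=16: reaches L-position 11 → W
n=17: reaches L-position 12 → W
n=18: reaches L-position 11 → W
n=19: reaches L-position 12 → W
n=20: only reaches 17(W), 15(W), 13(W), all W → L
n=21: only reaches 18(W), 16(W), 14(W), all W → L
n=22: only reaches 19(W), 17(W), 15(W), all W → L
n=23: reaches L-position 20 → W
n=24: reaches L-position 21 → W

12: L, 24: W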